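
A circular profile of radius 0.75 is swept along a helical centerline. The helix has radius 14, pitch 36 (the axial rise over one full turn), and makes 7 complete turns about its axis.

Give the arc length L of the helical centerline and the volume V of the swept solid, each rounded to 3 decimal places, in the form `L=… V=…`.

2πR = 2π·14 = 87.964594
per-turn = √(87.964594² + 36²) = √(7737.7699 + 1296) = √9033.7699 = 95.046146
L = 7 × 95.046146 = 665.323021
V = π·0.75² × L = 1.767146 × 665.323021 = 1175.722828

L=665.323 V=1175.723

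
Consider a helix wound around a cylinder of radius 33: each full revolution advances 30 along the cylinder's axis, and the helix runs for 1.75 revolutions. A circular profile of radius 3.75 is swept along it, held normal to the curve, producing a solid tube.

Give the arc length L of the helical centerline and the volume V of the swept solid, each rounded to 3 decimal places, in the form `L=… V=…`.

2πR = 2π·33 = 207.345115
per-turn = √(207.345115² + 30²) = √(42991.9968 + 900) = √43891.9968 = 209.504169
L = 1.75 × 209.504169 = 366.632296
V = π·3.75² × L = 44.178647 × 366.632296 = 16197.318649

L=366.632 V=16197.319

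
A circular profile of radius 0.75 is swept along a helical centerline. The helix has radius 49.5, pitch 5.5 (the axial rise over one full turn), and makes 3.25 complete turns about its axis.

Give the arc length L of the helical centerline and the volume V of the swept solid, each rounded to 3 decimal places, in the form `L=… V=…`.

L=1010.965 V=1786.523

2πR = 2π·49.5 = 311.017673
per-turn = √(311.017673² + 5.5²) = √(96731.9927 + 30.25) = √96762.2427 = 311.066300
L = 3.25 × 311.066300 = 1010.965474
V = π·0.75² × L = 1.767146 × 1010.965474 = 1786.523459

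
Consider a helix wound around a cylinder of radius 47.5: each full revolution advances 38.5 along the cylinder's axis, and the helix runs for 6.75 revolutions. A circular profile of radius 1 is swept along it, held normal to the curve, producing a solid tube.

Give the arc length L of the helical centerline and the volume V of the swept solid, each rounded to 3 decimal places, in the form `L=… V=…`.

L=2031.239 V=6381.325

2πR = 2π·47.5 = 298.451302
per-turn = √(298.451302² + 38.5²) = √(89073.1797 + 1482.25) = √90555.4297 = 300.924292
L = 6.75 × 300.924292 = 2031.238973
V = π·1² × L = 3.141593 × 2031.238973 = 6381.325436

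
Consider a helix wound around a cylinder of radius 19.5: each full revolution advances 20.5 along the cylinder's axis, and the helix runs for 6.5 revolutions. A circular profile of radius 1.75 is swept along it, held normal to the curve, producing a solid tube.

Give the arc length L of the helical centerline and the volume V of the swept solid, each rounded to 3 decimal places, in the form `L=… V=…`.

L=807.464 V=7768.717

2πR = 2π·19.5 = 122.522113
per-turn = √(122.522113² + 20.5²) = √(15011.6683 + 420.25) = √15431.9183 = 124.225272
L = 6.5 × 124.225272 = 807.464270
V = π·1.75² × L = 9.621128 × 807.464270 = 7768.716698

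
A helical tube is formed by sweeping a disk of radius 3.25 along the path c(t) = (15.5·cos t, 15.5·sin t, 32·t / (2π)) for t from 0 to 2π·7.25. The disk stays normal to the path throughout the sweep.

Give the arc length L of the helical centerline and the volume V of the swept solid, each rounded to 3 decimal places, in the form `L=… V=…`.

L=743.211 V=24662.034

2πR = 2π·15.5 = 97.389372
per-turn = √(97.389372² + 32²) = √(9484.6898 + 1024) = √10508.6898 = 102.511901
L = 7.25 × 102.511901 = 743.211282
V = π·3.25² × L = 33.183072 × 743.211282 = 24662.033770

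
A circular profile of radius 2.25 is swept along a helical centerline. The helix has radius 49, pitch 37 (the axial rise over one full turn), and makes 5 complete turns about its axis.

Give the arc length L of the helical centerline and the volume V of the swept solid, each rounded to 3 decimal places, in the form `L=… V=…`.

L=1550.457 V=24658.954

2πR = 2π·49 = 307.876080
per-turn = √(307.876080² + 37²) = √(94787.6807 + 1369) = √96156.6807 = 310.091407
L = 5 × 310.091407 = 1550.457035
V = π·2.25² × L = 15.904313 × 1550.457035 = 24658.953678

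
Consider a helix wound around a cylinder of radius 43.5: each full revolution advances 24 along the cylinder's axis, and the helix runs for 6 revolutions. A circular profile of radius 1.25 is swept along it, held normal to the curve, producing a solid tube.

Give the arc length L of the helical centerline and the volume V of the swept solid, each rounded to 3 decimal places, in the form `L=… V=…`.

2πR = 2π·43.5 = 273.318561
per-turn = √(273.318561² + 24²) = √(74703.0357 + 576) = √75279.0357 = 274.370253
L = 6 × 274.370253 = 1646.221518
V = π·1.25² × L = 4.908739 × 1646.221518 = 8080.870979

L=1646.222 V=8080.871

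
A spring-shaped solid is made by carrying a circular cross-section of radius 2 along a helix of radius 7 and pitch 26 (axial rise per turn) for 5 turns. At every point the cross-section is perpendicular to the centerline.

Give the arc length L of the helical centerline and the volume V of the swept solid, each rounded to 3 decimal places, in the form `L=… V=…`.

2πR = 2π·7 = 43.982297
per-turn = √(43.982297² + 26²) = √(1934.4425 + 676) = √2610.4425 = 51.092489
L = 5 × 51.092489 = 255.462446
V = π·2² × L = 12.566371 × 255.462446 = 3210.235781

L=255.462 V=3210.236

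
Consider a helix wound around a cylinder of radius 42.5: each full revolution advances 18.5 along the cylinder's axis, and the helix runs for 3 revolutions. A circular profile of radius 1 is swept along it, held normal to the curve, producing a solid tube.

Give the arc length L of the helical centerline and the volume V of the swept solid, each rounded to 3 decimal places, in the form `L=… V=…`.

L=803.026 V=2522.782

2πR = 2π·42.5 = 267.035376
per-turn = √(267.035376² + 18.5²) = √(71307.8918 + 342.25) = √71650.1418 = 267.675441
L = 3 × 267.675441 = 803.026323
V = π·1² × L = 3.141593 × 803.026323 = 2522.781598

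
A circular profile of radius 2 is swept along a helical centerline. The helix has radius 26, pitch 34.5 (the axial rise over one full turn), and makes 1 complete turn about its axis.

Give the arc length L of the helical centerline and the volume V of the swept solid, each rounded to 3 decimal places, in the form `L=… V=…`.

2πR = 2π·26 = 163.362818
per-turn = √(163.362818² + 34.5²) = √(26687.4103 + 1190.25) = √27877.6603 = 166.966045
L = 1 × 166.966045 = 166.966045
V = π·2² × L = 12.566371 × 166.966045 = 2098.157206

L=166.966 V=2098.157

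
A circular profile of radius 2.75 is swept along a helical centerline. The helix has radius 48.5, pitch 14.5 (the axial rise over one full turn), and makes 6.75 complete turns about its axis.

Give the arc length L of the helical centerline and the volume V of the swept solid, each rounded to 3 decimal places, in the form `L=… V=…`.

L=2059.285 V=48925.100

2πR = 2π·48.5 = 304.734487
per-turn = √(304.734487² + 14.5²) = √(92863.1078 + 210.25) = √93073.3578 = 305.079265
L = 6.75 × 305.079265 = 2059.285037
V = π·2.75² × L = 23.758294 × 2059.285037 = 48925.100260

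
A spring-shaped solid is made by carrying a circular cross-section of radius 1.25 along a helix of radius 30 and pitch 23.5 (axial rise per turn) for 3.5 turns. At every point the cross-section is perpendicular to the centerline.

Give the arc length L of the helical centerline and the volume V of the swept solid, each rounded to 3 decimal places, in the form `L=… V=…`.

L=664.842 V=3263.535

2πR = 2π·30 = 188.495559
per-turn = √(188.495559² + 23.5²) = √(35530.5758 + 552.25) = √36082.8258 = 189.954799
L = 3.5 × 189.954799 = 664.841798
V = π·1.25² × L = 4.908739 × 664.841798 = 3263.534545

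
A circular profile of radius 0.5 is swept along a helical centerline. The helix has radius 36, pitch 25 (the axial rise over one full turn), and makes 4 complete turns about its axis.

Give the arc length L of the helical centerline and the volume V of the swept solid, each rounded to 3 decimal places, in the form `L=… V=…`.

L=910.288 V=714.939

2πR = 2π·36 = 226.194671
per-turn = √(226.194671² + 25²) = √(51164.0292 + 625) = √51789.0292 = 227.572031
L = 4 × 227.572031 = 910.288123
V = π·0.5² × L = 0.785398 × 910.288123 = 714.938620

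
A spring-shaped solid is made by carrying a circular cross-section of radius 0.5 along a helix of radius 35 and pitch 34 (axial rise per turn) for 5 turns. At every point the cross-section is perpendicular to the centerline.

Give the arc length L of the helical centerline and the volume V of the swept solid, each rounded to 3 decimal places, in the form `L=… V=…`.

L=1112.621 V=873.851

2πR = 2π·35 = 219.911486
per-turn = √(219.911486² + 34²) = √(48361.0616 + 1156) = √49517.0616 = 222.524294
L = 5 × 222.524294 = 1112.621472
V = π·0.5² × L = 0.785398 × 1112.621472 = 873.850860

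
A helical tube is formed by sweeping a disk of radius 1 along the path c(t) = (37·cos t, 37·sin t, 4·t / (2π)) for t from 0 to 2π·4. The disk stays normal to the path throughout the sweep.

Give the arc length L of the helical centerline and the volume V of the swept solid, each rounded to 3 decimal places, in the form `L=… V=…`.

2πR = 2π·37 = 232.477856
per-turn = √(232.477856² + 4²) = √(54045.9537 + 16) = √54061.9537 = 232.512266
L = 4 × 232.512266 = 930.049063
V = π·1² × L = 3.141593 × 930.049063 = 2921.835303

L=930.049 V=2921.835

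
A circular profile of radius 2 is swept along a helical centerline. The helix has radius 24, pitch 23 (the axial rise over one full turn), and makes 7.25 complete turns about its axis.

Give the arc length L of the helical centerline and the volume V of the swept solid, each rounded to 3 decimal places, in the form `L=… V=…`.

L=1105.918 V=13897.373

2πR = 2π·24 = 150.796447
per-turn = √(150.796447² + 23²) = √(22739.5685 + 529) = √23268.5685 = 152.540383
L = 7.25 × 152.540383 = 1105.917779
V = π·2² × L = 12.566371 × 1105.917779 = 13897.372680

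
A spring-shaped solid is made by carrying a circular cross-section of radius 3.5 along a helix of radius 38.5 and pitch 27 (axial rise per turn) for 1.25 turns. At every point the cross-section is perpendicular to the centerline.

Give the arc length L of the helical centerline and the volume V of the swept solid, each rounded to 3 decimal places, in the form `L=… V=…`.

2πR = 2π·38.5 = 241.902634
per-turn = √(241.902634² + 27²) = √(58516.8845 + 729) = √59245.8845 = 243.404775
L = 1.25 × 243.404775 = 304.255969
V = π·3.5² × L = 38.484510 × 304.255969 = 11709.141874

L=304.256 V=11709.142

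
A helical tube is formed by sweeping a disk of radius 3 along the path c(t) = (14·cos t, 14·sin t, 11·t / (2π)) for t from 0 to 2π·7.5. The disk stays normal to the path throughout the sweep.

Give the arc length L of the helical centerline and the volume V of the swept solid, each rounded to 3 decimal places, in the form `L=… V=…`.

2πR = 2π·14 = 87.964594
per-turn = √(87.964594² + 11²) = √(7737.7699 + 121) = √7858.7699 = 88.649703
L = 7.5 × 88.649703 = 664.872773
V = π·3² × L = 28.274334 × 664.872773 = 18798.834769

L=664.873 V=18798.835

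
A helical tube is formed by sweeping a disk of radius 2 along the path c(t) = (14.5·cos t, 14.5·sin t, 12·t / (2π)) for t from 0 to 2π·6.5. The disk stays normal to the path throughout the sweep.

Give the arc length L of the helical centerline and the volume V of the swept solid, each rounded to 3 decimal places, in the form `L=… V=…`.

L=597.305 V=7505.956

2πR = 2π·14.5 = 91.106187
per-turn = √(91.106187² + 12²) = √(8300.3373 + 144) = √8444.3373 = 91.893075
L = 6.5 × 91.893075 = 597.304990
V = π·2² × L = 12.566371 × 597.304990 = 7505.955873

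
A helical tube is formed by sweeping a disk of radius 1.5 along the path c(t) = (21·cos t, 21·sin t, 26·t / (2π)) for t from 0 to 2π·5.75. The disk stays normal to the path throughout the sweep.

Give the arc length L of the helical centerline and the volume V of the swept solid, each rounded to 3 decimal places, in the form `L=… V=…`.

L=773.284 V=5466.021

2πR = 2π·21 = 131.946891
per-turn = √(131.946891² + 26²) = √(17409.9822 + 676) = √18085.9822 = 134.484134
L = 5.75 × 134.484134 = 773.283768
V = π·1.5² × L = 7.068583 × 773.283768 = 5466.020858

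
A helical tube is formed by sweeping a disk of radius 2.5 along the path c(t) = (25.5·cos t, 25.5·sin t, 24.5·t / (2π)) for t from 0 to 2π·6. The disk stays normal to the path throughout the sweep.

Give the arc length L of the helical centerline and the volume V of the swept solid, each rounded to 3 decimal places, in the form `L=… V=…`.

2πR = 2π·25.5 = 160.221225
per-turn = √(160.221225² + 24.5²) = √(25670.8410 + 600.25) = √26271.0910 = 162.083593
L = 6 × 162.083593 = 972.501557
V = π·2.5² × L = 19.634954 × 972.501557 = 19095.023412

L=972.502 V=19095.023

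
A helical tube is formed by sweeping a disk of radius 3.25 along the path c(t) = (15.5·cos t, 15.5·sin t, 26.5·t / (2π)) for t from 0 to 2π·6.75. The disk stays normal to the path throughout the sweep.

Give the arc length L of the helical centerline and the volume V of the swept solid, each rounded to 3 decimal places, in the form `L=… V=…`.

L=681.280 V=22606.964

2πR = 2π·15.5 = 97.389372
per-turn = √(97.389372² + 26.5²) = √(9484.6898 + 702.25) = √10186.9398 = 100.930371
L = 6.75 × 100.930371 = 681.280006
V = π·3.25² × L = 33.183072 × 681.280006 = 22606.963752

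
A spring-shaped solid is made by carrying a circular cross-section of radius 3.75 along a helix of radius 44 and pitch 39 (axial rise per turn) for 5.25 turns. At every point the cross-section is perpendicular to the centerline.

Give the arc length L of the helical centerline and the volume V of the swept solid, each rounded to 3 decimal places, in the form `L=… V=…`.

L=1465.787 V=64756.469

2πR = 2π·44 = 276.460154
per-turn = √(276.460154² + 39²) = √(76430.2165 + 1521) = √77951.2165 = 279.197451
L = 5.25 × 279.197451 = 1465.786616
V = π·3.75² × L = 44.178647 × 1465.786616 = 64756.469042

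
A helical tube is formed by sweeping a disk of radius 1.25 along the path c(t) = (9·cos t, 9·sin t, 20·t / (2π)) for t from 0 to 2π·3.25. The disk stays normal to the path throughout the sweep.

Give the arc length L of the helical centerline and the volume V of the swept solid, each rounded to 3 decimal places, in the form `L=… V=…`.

L=194.939 V=956.905

2πR = 2π·9 = 56.548668
per-turn = √(56.548668² + 20²) = √(3197.7518 + 400) = √3597.7518 = 59.981262
L = 3.25 × 59.981262 = 194.939102
V = π·1.25² × L = 4.908739 × 194.939102 = 956.905081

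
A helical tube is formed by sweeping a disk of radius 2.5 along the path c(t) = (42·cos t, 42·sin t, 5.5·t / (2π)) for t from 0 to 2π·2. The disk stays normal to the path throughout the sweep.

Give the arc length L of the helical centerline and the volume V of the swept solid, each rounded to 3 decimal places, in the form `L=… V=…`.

2πR = 2π·42 = 263.893783
per-turn = √(263.893783² + 5.5²) = √(69639.9287 + 30.25) = √69670.1787 = 263.951091
L = 2 × 263.951091 = 527.902183
V = π·2.5² × L = 19.634954 × 527.902183 = 10365.335121

L=527.902 V=10365.335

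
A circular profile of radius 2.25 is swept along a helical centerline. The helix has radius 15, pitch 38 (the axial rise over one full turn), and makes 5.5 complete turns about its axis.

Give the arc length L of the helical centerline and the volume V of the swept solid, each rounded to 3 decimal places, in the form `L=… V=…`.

L=558.911 V=8889.088

2πR = 2π·15 = 94.247780
per-turn = √(94.247780² + 38²) = √(8882.6440 + 1444) = √10326.6440 = 101.620096
L = 5.5 × 101.620096 = 558.910529
V = π·2.25² × L = 15.904313 × 558.910529 = 8889.087891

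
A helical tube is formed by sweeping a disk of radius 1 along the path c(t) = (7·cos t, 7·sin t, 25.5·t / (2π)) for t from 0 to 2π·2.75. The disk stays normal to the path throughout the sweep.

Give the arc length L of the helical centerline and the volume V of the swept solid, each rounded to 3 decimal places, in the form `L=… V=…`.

L=139.810 V=439.225

2πR = 2π·7 = 43.982297
per-turn = √(43.982297² + 25.5²) = √(1934.4425 + 650.25) = √2584.6925 = 50.839871
L = 2.75 × 50.839871 = 139.809645
V = π·1² × L = 3.141593 × 139.809645 = 439.224953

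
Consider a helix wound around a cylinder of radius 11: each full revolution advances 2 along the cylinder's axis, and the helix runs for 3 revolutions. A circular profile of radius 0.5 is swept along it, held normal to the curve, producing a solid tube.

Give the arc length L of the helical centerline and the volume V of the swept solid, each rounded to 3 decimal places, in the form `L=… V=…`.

L=207.432 V=162.917

2πR = 2π·11 = 69.115038
per-turn = √(69.115038² + 2²) = √(4776.8885 + 4) = √4780.8885 = 69.143970
L = 3 × 69.143970 = 207.431909
V = π·0.5² × L = 0.785398 × 207.431909 = 162.916640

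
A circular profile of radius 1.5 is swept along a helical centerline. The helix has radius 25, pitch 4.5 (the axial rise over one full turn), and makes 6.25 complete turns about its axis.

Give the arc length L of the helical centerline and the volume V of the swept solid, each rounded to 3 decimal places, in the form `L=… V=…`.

L=982.150 V=6942.413

2πR = 2π·25 = 157.079633
per-turn = √(157.079633² + 4.5²) = √(24674.0110 + 20.25) = √24694.2610 = 157.144077
L = 6.25 × 157.144077 = 982.150483
V = π·1.5² × L = 7.068583 × 982.150483 = 6942.412667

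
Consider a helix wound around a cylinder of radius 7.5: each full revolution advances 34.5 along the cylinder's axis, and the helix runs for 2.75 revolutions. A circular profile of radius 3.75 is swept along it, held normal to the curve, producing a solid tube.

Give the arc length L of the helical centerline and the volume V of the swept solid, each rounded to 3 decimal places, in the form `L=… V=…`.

L=160.608 V=7095.456

2πR = 2π·7.5 = 47.123890
per-turn = √(47.123890² + 34.5²) = √(2220.6610 + 1190.25) = √3410.9110 = 58.403005
L = 2.75 × 58.403005 = 160.608264
V = π·3.75² × L = 44.178647 × 160.608264 = 7095.455737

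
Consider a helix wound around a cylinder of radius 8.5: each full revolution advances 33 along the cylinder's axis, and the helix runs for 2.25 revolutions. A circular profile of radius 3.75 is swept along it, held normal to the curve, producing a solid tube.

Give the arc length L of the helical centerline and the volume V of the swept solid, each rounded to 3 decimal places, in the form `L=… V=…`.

2πR = 2π·8.5 = 53.407075
per-turn = √(53.407075² + 33²) = √(2852.3157 + 1089) = √3941.3157 = 62.779899
L = 2.25 × 62.779899 = 141.254772
V = π·3.75² × L = 44.178647 × 141.254772 = 6240.444662

L=141.255 V=6240.445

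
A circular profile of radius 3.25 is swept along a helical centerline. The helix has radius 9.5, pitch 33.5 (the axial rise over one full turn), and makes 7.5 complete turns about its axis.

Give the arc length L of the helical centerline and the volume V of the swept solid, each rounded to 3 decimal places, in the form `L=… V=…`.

2πR = 2π·9.5 = 59.690260
per-turn = √(59.690260² + 33.5²) = √(3562.9272 + 1122.25) = √4685.1772 = 68.448354
L = 7.5 × 68.448354 = 513.362656
V = π·3.25² × L = 33.183072 × 513.362656 = 17034.950193

L=513.363 V=17034.950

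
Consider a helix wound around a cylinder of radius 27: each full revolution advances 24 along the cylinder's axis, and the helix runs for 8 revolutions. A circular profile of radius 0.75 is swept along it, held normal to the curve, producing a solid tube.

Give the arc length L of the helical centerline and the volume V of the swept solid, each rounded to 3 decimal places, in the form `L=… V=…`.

L=1370.682 V=2422.195

2πR = 2π·27 = 169.646003
per-turn = √(169.646003² + 24²) = √(28779.7664 + 576) = √29355.7664 = 171.335246
L = 8 × 171.335246 = 1370.681966
V = π·0.75² × L = 1.767146 × 1370.681966 = 2422.194972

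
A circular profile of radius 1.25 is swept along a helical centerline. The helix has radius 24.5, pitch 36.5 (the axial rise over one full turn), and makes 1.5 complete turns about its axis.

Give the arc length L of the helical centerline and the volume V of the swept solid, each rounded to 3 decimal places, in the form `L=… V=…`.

2πR = 2π·24.5 = 153.938040
per-turn = √(153.938040² + 36.5²) = √(23696.9202 + 1332.25) = √25029.1702 = 158.206100
L = 1.5 × 158.206100 = 237.309150
V = π·1.25² × L = 4.908739 × 237.309150 = 1164.888568

L=237.309 V=1164.889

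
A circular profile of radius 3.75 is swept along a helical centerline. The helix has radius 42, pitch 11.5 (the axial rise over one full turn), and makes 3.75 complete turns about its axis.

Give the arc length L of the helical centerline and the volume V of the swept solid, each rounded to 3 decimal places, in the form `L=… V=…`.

2πR = 2π·42 = 263.893783
per-turn = √(263.893783² + 11.5²) = √(69639.9287 + 132.25) = √69772.1787 = 264.144238
L = 3.75 × 264.144238 = 990.540894
V = π·3.75² × L = 44.178647 × 990.540894 = 43760.756181

L=990.541 V=43760.756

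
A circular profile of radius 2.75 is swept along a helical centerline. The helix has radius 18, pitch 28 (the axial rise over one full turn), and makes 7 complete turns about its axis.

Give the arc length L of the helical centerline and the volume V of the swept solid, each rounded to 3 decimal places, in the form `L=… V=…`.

L=815.583 V=19376.857

2πR = 2π·18 = 113.097336
per-turn = √(113.097336² + 28²) = √(12791.0073 + 784) = √13575.0073 = 116.511833
L = 7 × 116.511833 = 815.582833
V = π·2.75² × L = 23.758294 × 815.582833 = 19376.857095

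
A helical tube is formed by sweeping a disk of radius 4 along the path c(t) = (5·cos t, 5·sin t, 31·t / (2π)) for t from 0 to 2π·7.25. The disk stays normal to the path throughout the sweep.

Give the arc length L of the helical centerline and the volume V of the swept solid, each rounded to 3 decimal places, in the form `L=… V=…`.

2πR = 2π·5 = 31.415927
per-turn = √(31.415927² + 31²) = √(986.9604 + 961) = √1947.9604 = 44.135705
L = 7.25 × 44.135705 = 319.983860
V = π·4² × L = 50.265482 × 319.983860 = 16084.143099

L=319.984 V=16084.143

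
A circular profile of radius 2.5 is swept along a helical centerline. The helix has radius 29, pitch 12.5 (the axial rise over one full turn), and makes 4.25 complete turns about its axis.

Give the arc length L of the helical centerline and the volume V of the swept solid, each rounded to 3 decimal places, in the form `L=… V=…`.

L=776.223 V=15241.097

2πR = 2π·29 = 182.212374
per-turn = √(182.212374² + 12.5²) = √(33201.3492 + 156.25) = √33357.5992 = 182.640629
L = 4.25 × 182.640629 = 776.222671
V = π·2.5² × L = 19.634954 × 776.222671 = 15241.096513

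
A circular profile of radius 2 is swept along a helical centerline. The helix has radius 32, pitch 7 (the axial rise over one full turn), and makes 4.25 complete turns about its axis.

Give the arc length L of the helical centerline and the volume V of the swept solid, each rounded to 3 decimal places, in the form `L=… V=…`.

L=855.031 V=10744.635

2πR = 2π·32 = 201.061930
per-turn = √(201.061930² + 7²) = √(40425.8996 + 49) = √40474.8996 = 201.183746
L = 4.25 × 201.183746 = 855.030920
V = π·2² × L = 12.566371 × 855.030920 = 10744.635430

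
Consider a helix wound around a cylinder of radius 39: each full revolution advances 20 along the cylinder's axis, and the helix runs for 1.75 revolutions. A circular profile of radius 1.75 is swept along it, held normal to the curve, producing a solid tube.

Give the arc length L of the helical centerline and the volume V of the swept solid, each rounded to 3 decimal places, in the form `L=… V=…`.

2πR = 2π·39 = 245.044227
per-turn = √(245.044227² + 20²) = √(60046.6732 + 400) = √60446.6732 = 245.859051
L = 1.75 × 245.859051 = 430.253340
V = π·1.75² × L = 9.621128 × 430.253340 = 4139.522242

L=430.253 V=4139.522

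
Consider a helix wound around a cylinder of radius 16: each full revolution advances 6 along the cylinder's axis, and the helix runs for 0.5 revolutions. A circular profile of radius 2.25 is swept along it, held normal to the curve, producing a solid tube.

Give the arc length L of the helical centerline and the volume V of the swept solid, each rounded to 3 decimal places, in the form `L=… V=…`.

L=50.355 V=800.861

2πR = 2π·16 = 100.530965
per-turn = √(100.530965² + 6²) = √(10106.4749 + 36) = √10142.4749 = 100.709855
L = 0.5 × 100.709855 = 50.354928
V = π·2.25² × L = 15.904313 × 50.354928 = 800.860519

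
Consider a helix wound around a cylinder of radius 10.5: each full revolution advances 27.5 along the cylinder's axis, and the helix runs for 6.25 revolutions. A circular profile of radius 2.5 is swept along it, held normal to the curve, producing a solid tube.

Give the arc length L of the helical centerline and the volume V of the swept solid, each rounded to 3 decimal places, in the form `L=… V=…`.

2πR = 2π·10.5 = 65.973446
per-turn = √(65.973446² + 27.5²) = √(4352.4955 + 756.25) = √5108.7455 = 71.475489
L = 6.25 × 71.475489 = 446.721807
V = π·2.5² × L = 19.634954 × 446.721807 = 8771.362166

L=446.722 V=8771.362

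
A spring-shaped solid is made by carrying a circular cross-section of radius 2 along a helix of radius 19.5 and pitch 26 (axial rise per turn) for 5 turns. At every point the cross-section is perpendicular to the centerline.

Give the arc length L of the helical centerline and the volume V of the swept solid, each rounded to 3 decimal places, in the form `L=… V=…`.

L=626.252 V=7869.716

2πR = 2π·19.5 = 122.522113
per-turn = √(122.522113² + 26²) = √(15011.6683 + 676) = √15687.6683 = 125.250422
L = 5 × 125.250422 = 626.252112
V = π·2² × L = 12.566371 × 626.252112 = 7869.716133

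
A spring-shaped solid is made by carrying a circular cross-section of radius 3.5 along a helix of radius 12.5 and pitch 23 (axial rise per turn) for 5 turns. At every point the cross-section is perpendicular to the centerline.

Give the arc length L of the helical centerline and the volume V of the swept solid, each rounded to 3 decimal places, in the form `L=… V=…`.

2πR = 2π·12.5 = 78.539816
per-turn = √(78.539816² + 23²) = √(6168.5028 + 529) = √6697.5028 = 81.838272
L = 5 × 81.838272 = 409.191360
V = π·3.5² × L = 38.484510 × 409.191360 = 15747.528973

L=409.191 V=15747.529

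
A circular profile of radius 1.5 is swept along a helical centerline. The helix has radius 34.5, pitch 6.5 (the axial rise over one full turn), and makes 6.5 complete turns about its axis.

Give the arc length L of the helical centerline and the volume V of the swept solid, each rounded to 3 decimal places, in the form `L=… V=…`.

2πR = 2π·34.5 = 216.769893
per-turn = √(216.769893² + 6.5²) = √(46989.1866 + 42.25) = √47031.4366 = 216.867325
L = 6.5 × 216.867325 = 1409.637611
V = π·1.5² × L = 7.068583 × 1409.637611 = 9964.141117

L=1409.638 V=9964.141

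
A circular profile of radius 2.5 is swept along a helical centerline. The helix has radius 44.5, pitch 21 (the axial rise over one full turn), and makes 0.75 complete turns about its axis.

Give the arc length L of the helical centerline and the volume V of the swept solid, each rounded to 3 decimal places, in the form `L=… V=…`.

2πR = 2π·44.5 = 279.601746
per-turn = √(279.601746² + 21²) = √(78177.1365 + 441) = √78618.1365 = 280.389259
L = 0.75 × 280.389259 = 210.291944
V = π·2.5² × L = 19.634954 × 210.291944 = 4129.072667

L=210.292 V=4129.073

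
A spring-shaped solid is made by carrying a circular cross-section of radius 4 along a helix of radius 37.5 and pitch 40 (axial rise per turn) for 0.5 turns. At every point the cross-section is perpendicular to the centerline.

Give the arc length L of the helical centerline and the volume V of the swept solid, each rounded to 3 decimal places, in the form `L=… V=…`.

L=119.495 V=6006.490

2πR = 2π·37.5 = 235.619449
per-turn = √(235.619449² + 40²) = √(55516.5248 + 1600) = √57116.5248 = 238.990637
L = 0.5 × 238.990637 = 119.495319
V = π·4² × L = 50.265482 × 119.495319 = 6006.489845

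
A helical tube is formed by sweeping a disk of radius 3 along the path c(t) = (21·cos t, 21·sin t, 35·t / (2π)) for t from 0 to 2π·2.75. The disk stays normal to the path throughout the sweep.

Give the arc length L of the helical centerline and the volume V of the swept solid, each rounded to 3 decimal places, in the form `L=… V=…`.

L=375.403 V=10614.256

2πR = 2π·21 = 131.946891
per-turn = √(131.946891² + 35²) = √(17409.9822 + 1225) = √18634.9822 = 136.510008
L = 2.75 × 136.510008 = 375.402521
V = π·3² × L = 28.274334 × 375.402521 = 10614.256213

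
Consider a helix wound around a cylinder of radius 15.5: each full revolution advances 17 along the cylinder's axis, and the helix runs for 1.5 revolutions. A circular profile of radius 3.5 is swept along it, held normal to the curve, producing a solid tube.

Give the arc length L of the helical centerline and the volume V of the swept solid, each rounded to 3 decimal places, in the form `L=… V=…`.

2πR = 2π·15.5 = 97.389372
per-turn = √(97.389372² + 17²) = √(9484.6898 + 289) = √9773.6898 = 98.861974
L = 1.5 × 98.861974 = 148.292960
V = π·3.5² × L = 38.484510 × 148.292960 = 5706.981920

L=148.293 V=5706.982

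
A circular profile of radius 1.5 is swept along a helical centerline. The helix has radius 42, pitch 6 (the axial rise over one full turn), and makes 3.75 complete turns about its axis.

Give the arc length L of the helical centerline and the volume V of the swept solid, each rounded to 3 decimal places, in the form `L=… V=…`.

L=989.857 V=6996.890

2πR = 2π·42 = 263.893783
per-turn = √(263.893783² + 6²) = √(69639.9287 + 36) = √69675.9287 = 263.961983
L = 3.75 × 263.961983 = 989.857438
V = π·1.5² × L = 7.068583 × 989.857438 = 6996.889921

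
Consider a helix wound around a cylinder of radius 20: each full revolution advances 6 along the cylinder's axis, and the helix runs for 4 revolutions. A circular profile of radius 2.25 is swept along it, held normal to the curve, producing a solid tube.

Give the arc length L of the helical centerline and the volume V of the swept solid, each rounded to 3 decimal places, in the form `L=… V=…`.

2πR = 2π·20 = 125.663706
per-turn = √(125.663706² + 6²) = √(15791.3670 + 36) = √15827.3670 = 125.806864
L = 4 × 125.806864 = 503.227456
V = π·2.25² × L = 15.904313 × 503.227456 = 8003.486877

L=503.227 V=8003.487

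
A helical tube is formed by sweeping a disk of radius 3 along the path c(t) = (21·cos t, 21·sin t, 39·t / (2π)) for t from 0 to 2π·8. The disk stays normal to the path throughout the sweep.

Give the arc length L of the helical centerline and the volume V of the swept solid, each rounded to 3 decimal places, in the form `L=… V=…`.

2πR = 2π·21 = 131.946891
per-turn = √(131.946891² + 39²) = √(17409.9822 + 1521) = √18930.9822 = 137.589906
L = 8 × 137.589906 = 1100.719246
V = π·3² × L = 28.274334 × 1100.719246 = 31122.103471

L=1100.719 V=31122.103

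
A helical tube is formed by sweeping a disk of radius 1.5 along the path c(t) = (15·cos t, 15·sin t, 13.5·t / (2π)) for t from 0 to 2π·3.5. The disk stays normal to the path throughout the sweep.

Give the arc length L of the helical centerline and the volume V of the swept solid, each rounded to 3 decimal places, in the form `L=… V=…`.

L=333.234 V=2355.493

2πR = 2π·15 = 94.247780
per-turn = √(94.247780² + 13.5²) = √(8882.6440 + 182.25) = √9064.8940 = 95.209737
L = 3.5 × 95.209737 = 333.234078
V = π·1.5² × L = 7.068583 × 333.234078 = 2355.492899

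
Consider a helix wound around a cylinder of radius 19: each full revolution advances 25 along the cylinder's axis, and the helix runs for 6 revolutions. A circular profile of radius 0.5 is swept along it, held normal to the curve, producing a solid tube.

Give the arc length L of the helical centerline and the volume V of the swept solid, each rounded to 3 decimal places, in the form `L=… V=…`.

2πR = 2π·19 = 119.380521
per-turn = √(119.380521² + 25²) = √(14251.7088 + 625) = √14876.7088 = 121.970114
L = 6 × 121.970114 = 731.820685
V = π·0.5² × L = 0.785398 × 731.820685 = 574.770622

L=731.821 V=574.771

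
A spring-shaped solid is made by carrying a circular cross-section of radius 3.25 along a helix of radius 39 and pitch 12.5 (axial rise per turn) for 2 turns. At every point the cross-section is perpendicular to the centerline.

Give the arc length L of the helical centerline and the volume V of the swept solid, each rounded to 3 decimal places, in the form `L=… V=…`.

L=490.726 V=16283.786

2πR = 2π·39 = 245.044227
per-turn = √(245.044227² + 12.5²) = √(60046.6732 + 156.25) = √60202.9232 = 245.362840
L = 2 × 245.362840 = 490.725680
V = π·3.25² × L = 33.183072 × 490.725680 = 16283.785759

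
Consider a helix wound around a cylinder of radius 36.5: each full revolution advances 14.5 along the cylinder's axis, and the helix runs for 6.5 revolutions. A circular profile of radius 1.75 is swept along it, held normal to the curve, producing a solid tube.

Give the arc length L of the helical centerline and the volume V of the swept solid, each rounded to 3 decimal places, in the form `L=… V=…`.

2πR = 2π·36.5 = 229.336264
per-turn = √(229.336264² + 14.5²) = √(52595.1219 + 210.25) = √52805.3719 = 229.794195
L = 6.5 × 229.794195 = 1493.662265
V = π·1.75² × L = 9.621128 × 1493.662265 = 14370.715092

L=1493.662 V=14370.715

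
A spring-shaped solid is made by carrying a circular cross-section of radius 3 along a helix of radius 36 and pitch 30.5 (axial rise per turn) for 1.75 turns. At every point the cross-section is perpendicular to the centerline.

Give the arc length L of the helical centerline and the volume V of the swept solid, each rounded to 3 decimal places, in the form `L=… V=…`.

2πR = 2π·36 = 226.194671
per-turn = √(226.194671² + 30.5²) = √(51164.0292 + 930.25) = √52094.2792 = 228.241712
L = 1.75 × 228.241712 = 399.422996
V = π·3² × L = 28.274334 × 399.422996 = 11293.419162

L=399.423 V=11293.419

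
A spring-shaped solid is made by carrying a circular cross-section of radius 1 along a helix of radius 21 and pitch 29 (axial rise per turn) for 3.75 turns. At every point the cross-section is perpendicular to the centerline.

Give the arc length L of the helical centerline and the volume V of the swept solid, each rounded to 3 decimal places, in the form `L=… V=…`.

L=506.611 V=1591.565

2πR = 2π·21 = 131.946891
per-turn = √(131.946891² + 29²) = √(17409.9822 + 841) = √18250.9822 = 135.096196
L = 3.75 × 135.096196 = 506.610735
V = π·1² × L = 3.141593 × 506.610735 = 1591.564563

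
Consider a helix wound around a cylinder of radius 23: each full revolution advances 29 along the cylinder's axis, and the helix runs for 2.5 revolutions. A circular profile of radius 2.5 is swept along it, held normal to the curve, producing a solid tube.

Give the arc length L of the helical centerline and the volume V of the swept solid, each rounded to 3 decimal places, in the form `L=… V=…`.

2πR = 2π·23 = 144.513262
per-turn = √(144.513262² + 29²) = √(20884.0829 + 841) = √21725.0829 = 147.394311
L = 2.5 × 147.394311 = 368.485777
V = π·2.5² × L = 19.634954 × 368.485777 = 7235.201322

L=368.486 V=7235.201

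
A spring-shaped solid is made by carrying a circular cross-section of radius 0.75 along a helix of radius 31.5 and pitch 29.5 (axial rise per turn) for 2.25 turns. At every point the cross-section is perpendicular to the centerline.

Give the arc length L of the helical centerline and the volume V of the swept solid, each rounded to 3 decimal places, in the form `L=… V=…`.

2πR = 2π·31.5 = 197.920337
per-turn = √(197.920337² + 29.5²) = √(39172.4599 + 870.25) = √40042.7099 = 200.106746
L = 2.25 × 200.106746 = 450.240179
V = π·0.75² × L = 1.767146 × 450.240179 = 795.640072

L=450.240 V=795.640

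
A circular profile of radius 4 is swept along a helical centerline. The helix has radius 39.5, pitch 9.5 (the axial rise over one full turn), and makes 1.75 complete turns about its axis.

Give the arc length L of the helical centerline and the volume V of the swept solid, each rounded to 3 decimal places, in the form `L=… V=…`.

2πR = 2π·39.5 = 248.185820
per-turn = √(248.185820² + 9.5²) = √(61596.2011 + 90.25) = √61686.4511 = 248.367572
L = 1.75 × 248.367572 = 434.643252
V = π·4² × L = 50.265482 × 434.643252 = 21847.552752

L=434.643 V=21847.553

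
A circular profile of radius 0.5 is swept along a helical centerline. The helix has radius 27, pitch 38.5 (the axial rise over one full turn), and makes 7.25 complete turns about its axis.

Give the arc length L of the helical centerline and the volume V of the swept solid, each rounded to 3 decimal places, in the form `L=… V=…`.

L=1261.209 V=990.551

2πR = 2π·27 = 169.646003
per-turn = √(169.646003² + 38.5²) = √(28779.7664 + 1482.25) = √30262.0164 = 173.959813
L = 7.25 × 173.959813 = 1261.208642
V = π·0.5² × L = 0.785398 × 1261.208642 = 990.550951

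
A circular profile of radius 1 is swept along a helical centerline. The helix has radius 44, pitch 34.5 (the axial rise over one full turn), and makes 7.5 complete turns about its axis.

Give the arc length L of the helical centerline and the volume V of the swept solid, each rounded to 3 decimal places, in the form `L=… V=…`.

2πR = 2π·44 = 276.460154
per-turn = √(276.460154² + 34.5²) = √(76430.2165 + 1190.25) = √77620.4665 = 278.604498
L = 7.5 × 278.604498 = 2089.533737
V = π·1² × L = 3.141593 × 2089.533737 = 6564.463839

L=2089.534 V=6564.464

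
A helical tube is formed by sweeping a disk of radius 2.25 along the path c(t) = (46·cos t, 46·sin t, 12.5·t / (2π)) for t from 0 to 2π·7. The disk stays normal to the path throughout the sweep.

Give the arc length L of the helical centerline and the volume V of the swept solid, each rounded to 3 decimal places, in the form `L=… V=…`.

2πR = 2π·46 = 289.026524
per-turn = √(289.026524² + 12.5²) = √(83536.3317 + 156.25) = √83692.5817 = 289.296702
L = 7 × 289.296702 = 2025.076912
V = π·2.25² × L = 15.904313 × 2025.076912 = 32207.456676

L=2025.077 V=32207.457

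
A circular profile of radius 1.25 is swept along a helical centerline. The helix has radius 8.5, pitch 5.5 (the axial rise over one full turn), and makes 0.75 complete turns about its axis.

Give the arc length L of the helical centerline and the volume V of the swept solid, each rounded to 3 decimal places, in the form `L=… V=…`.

2πR = 2π·8.5 = 53.407075
per-turn = √(53.407075² + 5.5²) = √(2852.3157 + 30.25) = √2882.5657 = 53.689530
L = 0.75 × 53.689530 = 40.267148
V = π·1.25² × L = 4.908739 × 40.267148 = 197.660899

L=40.267 V=197.661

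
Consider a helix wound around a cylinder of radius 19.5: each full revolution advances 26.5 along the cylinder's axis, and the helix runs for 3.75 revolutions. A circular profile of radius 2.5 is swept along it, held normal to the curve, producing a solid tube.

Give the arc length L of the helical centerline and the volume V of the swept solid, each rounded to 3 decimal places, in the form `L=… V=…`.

L=470.082 V=9230.036

2πR = 2π·19.5 = 122.522113
per-turn = √(122.522113² + 26.5²) = √(15011.6683 + 702.25) = √15713.9183 = 125.355169
L = 3.75 × 125.355169 = 470.081882
V = π·2.5² × L = 19.634954 × 470.081882 = 9230.036174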